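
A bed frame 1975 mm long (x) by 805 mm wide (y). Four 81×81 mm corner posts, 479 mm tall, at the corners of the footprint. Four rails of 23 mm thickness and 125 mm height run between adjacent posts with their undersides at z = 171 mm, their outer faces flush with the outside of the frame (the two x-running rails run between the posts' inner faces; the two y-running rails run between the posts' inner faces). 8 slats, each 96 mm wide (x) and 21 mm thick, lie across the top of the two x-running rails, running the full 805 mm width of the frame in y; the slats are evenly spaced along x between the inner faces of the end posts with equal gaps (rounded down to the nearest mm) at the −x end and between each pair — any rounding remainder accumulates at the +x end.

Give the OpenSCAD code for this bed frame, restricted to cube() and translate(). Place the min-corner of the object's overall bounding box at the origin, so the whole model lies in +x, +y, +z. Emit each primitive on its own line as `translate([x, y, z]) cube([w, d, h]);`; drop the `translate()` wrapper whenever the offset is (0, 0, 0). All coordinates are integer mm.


cube([81, 81, 479]);
translate([0, 724, 0]) cube([81, 81, 479]);
translate([1894, 0, 0]) cube([81, 81, 479]);
translate([1894, 724, 0]) cube([81, 81, 479]);
translate([81, 0, 171]) cube([1813, 23, 125]);
translate([81, 782, 171]) cube([1813, 23, 125]);
translate([0, 81, 171]) cube([23, 643, 125]);
translate([1952, 81, 171]) cube([23, 643, 125]);
translate([197, 0, 296]) cube([96, 805, 21]);
translate([409, 0, 296]) cube([96, 805, 21]);
translate([621, 0, 296]) cube([96, 805, 21]);
translate([833, 0, 296]) cube([96, 805, 21]);
translate([1045, 0, 296]) cube([96, 805, 21]);
translate([1257, 0, 296]) cube([96, 805, 21]);
translate([1469, 0, 296]) cube([96, 805, 21]);
translate([1681, 0, 296]) cube([96, 805, 21]);


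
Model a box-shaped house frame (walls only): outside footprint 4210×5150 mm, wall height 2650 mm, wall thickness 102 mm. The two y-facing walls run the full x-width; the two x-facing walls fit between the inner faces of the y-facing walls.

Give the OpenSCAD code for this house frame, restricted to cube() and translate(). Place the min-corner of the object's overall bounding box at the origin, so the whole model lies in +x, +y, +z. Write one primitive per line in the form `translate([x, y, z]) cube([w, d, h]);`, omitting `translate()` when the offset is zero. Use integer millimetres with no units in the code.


cube([4210, 102, 2650]);
translate([0, 5048, 0]) cube([4210, 102, 2650]);
translate([0, 102, 0]) cube([102, 4946, 2650]);
translate([4108, 102, 0]) cube([102, 4946, 2650]);


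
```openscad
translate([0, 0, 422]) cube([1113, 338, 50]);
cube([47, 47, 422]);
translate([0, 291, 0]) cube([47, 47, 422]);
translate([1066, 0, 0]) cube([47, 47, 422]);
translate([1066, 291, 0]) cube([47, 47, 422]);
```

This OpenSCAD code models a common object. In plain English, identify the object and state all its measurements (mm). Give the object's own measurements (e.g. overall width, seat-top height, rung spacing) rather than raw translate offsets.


A bench: a 1113×338 mm seat slab, 50 mm thick, top at z = 472 mm, on four 47×47 mm square legs flush with the seat corners and standing on z = 0.


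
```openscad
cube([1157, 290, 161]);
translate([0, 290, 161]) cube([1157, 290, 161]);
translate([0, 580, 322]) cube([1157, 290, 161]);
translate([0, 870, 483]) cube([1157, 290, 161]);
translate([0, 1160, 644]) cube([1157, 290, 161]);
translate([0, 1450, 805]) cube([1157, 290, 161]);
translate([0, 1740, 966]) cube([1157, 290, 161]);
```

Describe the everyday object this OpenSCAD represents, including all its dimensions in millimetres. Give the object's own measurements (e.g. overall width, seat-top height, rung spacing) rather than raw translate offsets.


A straight staircase of 7 solid steps. Each step is 1157 mm wide (x), 290 mm deep (y, the going) and 161 mm tall (the rise). The first step rests on the floor; each subsequent step sits one going further in +y and one rise higher in +z, directly behind and above the previous step with no overlap.


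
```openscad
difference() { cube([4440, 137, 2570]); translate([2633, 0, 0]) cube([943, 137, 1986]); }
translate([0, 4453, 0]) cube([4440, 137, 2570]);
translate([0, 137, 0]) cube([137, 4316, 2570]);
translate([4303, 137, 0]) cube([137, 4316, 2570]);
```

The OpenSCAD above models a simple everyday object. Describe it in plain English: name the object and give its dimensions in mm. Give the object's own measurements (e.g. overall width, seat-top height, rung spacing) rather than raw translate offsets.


A single room: four walls, each 2570 mm tall and 137 mm thick, enclosing an outside footprint 4440×4590 mm (x × y), no floor or roof. The front and back walls (−y and +y sides) run the full x-width; the side walls fit between their inner faces. A door opening 943 mm wide and 1986 mm tall is cut through the front wall from the floor up, its −x edge 2633 mm from the wall's −x end.


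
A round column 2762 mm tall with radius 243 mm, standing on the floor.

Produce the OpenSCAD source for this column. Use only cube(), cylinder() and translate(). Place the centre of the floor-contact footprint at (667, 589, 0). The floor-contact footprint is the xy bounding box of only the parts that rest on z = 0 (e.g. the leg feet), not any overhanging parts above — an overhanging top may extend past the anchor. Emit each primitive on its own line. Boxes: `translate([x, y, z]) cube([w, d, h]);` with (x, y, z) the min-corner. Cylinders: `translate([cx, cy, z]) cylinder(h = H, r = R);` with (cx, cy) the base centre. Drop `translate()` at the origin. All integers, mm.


translate([667, 589, 0]) cylinder(h = 2762, r = 243);


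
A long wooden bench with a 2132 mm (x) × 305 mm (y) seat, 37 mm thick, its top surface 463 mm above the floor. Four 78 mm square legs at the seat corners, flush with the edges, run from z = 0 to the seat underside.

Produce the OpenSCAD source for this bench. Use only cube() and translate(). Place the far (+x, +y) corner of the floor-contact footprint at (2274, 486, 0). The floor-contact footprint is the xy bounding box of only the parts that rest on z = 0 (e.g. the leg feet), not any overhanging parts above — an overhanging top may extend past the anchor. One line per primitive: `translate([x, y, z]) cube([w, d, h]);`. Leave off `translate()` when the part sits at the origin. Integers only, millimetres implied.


translate([142, 181, 426]) cube([2132, 305, 37]);
translate([142, 181, 0]) cube([78, 78, 426]);
translate([142, 408, 0]) cube([78, 78, 426]);
translate([2196, 181, 0]) cube([78, 78, 426]);
translate([2196, 408, 0]) cube([78, 78, 426]);


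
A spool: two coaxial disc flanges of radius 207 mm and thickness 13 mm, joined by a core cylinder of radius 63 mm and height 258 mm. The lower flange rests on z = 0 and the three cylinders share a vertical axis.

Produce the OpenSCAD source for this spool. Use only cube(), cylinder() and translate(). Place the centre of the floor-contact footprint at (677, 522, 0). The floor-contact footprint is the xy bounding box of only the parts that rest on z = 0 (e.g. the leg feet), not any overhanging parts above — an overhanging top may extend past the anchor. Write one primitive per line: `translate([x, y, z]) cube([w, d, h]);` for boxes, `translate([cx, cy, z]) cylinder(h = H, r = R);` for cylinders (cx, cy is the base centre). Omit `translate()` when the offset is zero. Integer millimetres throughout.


translate([677, 522, 0]) cylinder(h = 13, r = 207);
translate([677, 522, 13]) cylinder(h = 258, r = 63);
translate([677, 522, 271]) cylinder(h = 13, r = 207);


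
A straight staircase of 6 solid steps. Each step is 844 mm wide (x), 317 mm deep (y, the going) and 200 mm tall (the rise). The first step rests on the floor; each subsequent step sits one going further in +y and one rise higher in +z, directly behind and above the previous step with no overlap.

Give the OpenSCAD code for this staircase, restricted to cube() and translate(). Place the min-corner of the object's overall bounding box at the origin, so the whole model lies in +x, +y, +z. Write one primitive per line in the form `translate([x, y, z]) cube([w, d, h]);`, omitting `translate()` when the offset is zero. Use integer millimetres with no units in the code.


cube([844, 317, 200]);
translate([0, 317, 200]) cube([844, 317, 200]);
translate([0, 634, 400]) cube([844, 317, 200]);
translate([0, 951, 600]) cube([844, 317, 200]);
translate([0, 1268, 800]) cube([844, 317, 200]);
translate([0, 1585, 1000]) cube([844, 317, 200]);


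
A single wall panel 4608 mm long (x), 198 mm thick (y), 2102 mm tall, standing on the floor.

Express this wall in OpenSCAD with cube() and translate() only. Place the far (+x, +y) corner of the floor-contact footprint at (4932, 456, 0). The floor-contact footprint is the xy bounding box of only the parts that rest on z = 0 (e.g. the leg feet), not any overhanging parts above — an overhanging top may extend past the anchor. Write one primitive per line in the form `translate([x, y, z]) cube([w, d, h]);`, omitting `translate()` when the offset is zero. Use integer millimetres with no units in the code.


translate([324, 258, 0]) cube([4608, 198, 2102]);


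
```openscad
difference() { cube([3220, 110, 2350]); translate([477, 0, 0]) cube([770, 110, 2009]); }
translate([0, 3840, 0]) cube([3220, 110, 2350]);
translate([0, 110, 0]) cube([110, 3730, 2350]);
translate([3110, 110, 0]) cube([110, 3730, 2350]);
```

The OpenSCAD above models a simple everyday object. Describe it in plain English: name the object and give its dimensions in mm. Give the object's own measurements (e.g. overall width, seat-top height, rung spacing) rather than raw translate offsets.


A single room: four walls, each 2350 mm tall and 110 mm thick, enclosing an outside footprint 3220×3950 mm (x × y), no floor or roof. The front and back walls (−y and +y sides) run the full x-width; the side walls fit between their inner faces. A door opening 770 mm wide and 2009 mm tall is cut through the front wall from the floor up, its −x edge 477 mm from the wall's −x end.


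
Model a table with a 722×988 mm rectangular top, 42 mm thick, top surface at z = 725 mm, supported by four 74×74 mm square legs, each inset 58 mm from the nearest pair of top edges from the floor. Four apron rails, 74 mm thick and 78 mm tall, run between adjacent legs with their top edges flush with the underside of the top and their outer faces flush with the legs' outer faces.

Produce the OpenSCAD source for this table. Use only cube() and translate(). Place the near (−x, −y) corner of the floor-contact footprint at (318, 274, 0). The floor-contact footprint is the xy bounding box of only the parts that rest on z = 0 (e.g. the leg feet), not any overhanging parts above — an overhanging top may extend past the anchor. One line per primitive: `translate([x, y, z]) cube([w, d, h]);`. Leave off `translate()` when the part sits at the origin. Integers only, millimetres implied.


translate([260, 216, 683]) cube([722, 988, 42]);
translate([318, 274, 0]) cube([74, 74, 683]);
translate([850, 274, 0]) cube([74, 74, 683]);
translate([318, 1072, 0]) cube([74, 74, 683]);
translate([850, 1072, 0]) cube([74, 74, 683]);
translate([392, 274, 605]) cube([458, 74, 78]);
translate([392, 1072, 605]) cube([458, 74, 78]);
translate([318, 348, 605]) cube([74, 724, 78]);
translate([850, 348, 605]) cube([74, 724, 78]);


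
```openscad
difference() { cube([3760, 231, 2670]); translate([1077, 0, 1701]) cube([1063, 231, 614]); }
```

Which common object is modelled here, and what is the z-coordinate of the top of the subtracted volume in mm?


A wall with a window opening. The window head height is 2315 mm.

A wall with a rectangular opening subtracted — a window. Sill at z = 1701, opening 614 mm tall, so the head is at 1701 + 614 = 2315 mm.


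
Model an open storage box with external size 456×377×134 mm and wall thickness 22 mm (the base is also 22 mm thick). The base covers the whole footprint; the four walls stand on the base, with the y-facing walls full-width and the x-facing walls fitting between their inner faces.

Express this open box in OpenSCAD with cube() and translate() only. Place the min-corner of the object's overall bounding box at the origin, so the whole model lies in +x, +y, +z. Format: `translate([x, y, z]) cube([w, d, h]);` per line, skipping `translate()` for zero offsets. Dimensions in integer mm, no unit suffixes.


cube([456, 377, 22]);
translate([0, 0, 22]) cube([456, 22, 112]);
translate([0, 355, 22]) cube([456, 22, 112]);
translate([0, 22, 22]) cube([22, 333, 112]);
translate([434, 22, 22]) cube([22, 333, 112]);


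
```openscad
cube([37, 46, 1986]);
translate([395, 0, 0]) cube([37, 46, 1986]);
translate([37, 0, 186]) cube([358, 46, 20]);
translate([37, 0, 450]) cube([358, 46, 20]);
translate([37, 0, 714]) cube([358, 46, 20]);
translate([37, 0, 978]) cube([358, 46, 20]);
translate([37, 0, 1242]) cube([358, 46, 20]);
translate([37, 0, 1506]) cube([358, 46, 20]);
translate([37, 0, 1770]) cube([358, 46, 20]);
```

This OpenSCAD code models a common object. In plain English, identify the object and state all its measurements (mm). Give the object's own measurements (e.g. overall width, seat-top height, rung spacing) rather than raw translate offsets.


A straight ladder. Two 37×46 mm vertical rails, 1986 mm tall, stand 432 mm apart (outside-to-outside) with their front faces coplanar on the −y side. 7 rungs, each 46 mm deep and 20 mm tall, span between the inner faces of the rails, front faces flush with the rails. The lowest rung's underside is at z = 186 mm and rungs are spaced 264 mm apart (underside to underside).


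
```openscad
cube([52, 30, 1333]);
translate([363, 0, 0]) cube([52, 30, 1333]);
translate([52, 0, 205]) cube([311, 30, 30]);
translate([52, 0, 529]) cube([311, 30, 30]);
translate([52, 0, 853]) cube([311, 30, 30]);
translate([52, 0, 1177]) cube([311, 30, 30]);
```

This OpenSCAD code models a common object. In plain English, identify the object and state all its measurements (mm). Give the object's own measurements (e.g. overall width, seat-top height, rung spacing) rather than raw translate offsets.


A straight ladder. Two 52×30 mm vertical rails, 1333 mm tall, stand 415 mm apart (outside-to-outside) with their front faces coplanar on the −y side. 4 rungs, each 30 mm deep and 30 mm tall, span between the inner faces of the rails, front faces flush with the rails. The lowest rung's underside is at z = 205 mm and rungs are spaced 324 mm apart (underside to underside).


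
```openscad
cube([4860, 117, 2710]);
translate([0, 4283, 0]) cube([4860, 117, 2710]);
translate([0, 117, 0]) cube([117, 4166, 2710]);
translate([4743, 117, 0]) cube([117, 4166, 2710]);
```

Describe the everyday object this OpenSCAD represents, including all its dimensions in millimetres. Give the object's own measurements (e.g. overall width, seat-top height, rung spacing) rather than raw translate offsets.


The wall frame of a small rectangular building: four walls, each 2710 mm tall and 117 mm thick, enclosing a footprint 4860 mm (x) by 4400 mm (y) outside-to-outside, with no floor or roof. The front and back walls (the −y and +y sides) span the full width; the two side walls fit between them.


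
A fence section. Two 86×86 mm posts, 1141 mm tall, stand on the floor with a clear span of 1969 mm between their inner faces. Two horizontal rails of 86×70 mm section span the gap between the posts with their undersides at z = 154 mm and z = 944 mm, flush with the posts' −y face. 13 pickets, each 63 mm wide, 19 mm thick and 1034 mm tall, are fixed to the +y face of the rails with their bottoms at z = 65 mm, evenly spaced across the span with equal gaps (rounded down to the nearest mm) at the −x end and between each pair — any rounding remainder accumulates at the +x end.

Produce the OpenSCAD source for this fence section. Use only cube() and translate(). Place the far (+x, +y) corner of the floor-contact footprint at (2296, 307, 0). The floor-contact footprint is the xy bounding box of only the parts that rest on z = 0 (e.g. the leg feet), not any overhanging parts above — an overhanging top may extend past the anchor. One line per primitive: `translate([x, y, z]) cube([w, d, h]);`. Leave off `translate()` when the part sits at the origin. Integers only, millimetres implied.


translate([155, 221, 0]) cube([86, 86, 1141]);
translate([2210, 221, 0]) cube([86, 86, 1141]);
translate([241, 221, 154]) cube([1969, 86, 70]);
translate([241, 221, 944]) cube([1969, 86, 70]);
translate([323, 307, 65]) cube([63, 19, 1034]);
translate([468, 307, 65]) cube([63, 19, 1034]);
translate([613, 307, 65]) cube([63, 19, 1034]);
translate([758, 307, 65]) cube([63, 19, 1034]);
translate([903, 307, 65]) cube([63, 19, 1034]);
translate([1048, 307, 65]) cube([63, 19, 1034]);
translate([1193, 307, 65]) cube([63, 19, 1034]);
translate([1338, 307, 65]) cube([63, 19, 1034]);
translate([1483, 307, 65]) cube([63, 19, 1034]);
translate([1628, 307, 65]) cube([63, 19, 1034]);
translate([1773, 307, 65]) cube([63, 19, 1034]);
translate([1918, 307, 65]) cube([63, 19, 1034]);
translate([2063, 307, 65]) cube([63, 19, 1034]);


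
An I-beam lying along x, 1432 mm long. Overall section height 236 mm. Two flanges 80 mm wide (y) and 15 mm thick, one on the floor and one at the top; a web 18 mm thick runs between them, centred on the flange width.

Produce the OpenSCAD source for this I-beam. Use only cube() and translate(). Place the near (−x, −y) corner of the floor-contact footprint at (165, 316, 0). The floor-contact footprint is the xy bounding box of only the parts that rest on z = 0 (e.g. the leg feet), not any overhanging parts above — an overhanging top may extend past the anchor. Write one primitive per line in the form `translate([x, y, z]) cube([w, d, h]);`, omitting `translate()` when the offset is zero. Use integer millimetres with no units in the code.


translate([165, 316, 0]) cube([1432, 80, 15]);
translate([165, 347, 15]) cube([1432, 18, 206]);
translate([165, 316, 221]) cube([1432, 80, 15]);


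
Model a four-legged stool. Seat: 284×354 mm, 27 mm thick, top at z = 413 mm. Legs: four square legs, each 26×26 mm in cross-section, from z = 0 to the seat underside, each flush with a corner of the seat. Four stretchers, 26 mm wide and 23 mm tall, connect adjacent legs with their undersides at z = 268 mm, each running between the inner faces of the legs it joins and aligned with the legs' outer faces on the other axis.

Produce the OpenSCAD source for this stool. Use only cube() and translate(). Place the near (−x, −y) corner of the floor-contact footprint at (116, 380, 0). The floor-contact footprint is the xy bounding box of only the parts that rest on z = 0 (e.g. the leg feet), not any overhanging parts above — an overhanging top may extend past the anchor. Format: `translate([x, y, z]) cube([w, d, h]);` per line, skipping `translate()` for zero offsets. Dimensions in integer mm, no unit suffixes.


translate([116, 380, 386]) cube([284, 354, 27]);
translate([116, 380, 0]) cube([26, 26, 386]);
translate([374, 380, 0]) cube([26, 26, 386]);
translate([116, 708, 0]) cube([26, 26, 386]);
translate([374, 708, 0]) cube([26, 26, 386]);
translate([142, 380, 268]) cube([232, 26, 23]);
translate([142, 708, 268]) cube([232, 26, 23]);
translate([116, 406, 268]) cube([26, 302, 23]);
translate([374, 406, 268]) cube([26, 302, 23]);


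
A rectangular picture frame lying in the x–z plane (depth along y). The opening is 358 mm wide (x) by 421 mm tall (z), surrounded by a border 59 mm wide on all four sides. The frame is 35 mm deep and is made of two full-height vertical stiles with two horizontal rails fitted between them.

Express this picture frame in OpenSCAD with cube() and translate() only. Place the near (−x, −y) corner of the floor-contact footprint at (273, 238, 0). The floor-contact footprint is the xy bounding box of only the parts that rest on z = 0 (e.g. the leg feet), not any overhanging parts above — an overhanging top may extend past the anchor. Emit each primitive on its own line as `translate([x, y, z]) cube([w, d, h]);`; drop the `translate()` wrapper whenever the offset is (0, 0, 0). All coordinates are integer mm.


translate([273, 238, 0]) cube([59, 35, 539]);
translate([690, 238, 0]) cube([59, 35, 539]);
translate([332, 238, 0]) cube([358, 35, 59]);
translate([332, 238, 480]) cube([358, 35, 59]);


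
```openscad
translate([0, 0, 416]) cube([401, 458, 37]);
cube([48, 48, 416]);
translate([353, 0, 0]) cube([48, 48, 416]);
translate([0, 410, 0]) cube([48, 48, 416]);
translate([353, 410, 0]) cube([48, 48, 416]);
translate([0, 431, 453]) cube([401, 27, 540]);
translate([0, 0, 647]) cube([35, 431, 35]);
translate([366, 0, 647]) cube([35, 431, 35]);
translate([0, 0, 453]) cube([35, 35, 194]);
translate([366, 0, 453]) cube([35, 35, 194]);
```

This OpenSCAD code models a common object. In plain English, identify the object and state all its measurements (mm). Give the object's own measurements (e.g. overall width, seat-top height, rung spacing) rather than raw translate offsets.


A chair. The seat is a 401×458×37 mm slab with its top at z = 453 mm, on four 48×48 mm corner legs (flush with the seat edges, standing on z = 0). A flat backrest 27 mm thick, 540 mm tall, spans the full seat width and rises from the seat top along its +y edge, rear face flush with the rear of the seat. Two armrests of 35×35 mm section run along each side from the seat's front edge to the front of the backrest, top faces 229 mm above the seat top and outer faces flush with the seat's x-edges; a 35×35 mm post under the front of each armrest stands on the seat at the front corner.


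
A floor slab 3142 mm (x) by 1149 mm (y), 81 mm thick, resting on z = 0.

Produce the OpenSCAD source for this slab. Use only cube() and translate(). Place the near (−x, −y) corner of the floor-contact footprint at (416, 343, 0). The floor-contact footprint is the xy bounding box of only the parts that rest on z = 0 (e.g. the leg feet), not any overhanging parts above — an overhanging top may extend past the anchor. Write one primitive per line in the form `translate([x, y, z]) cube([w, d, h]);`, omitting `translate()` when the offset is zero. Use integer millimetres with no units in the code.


translate([416, 343, 0]) cube([3142, 1149, 81]);


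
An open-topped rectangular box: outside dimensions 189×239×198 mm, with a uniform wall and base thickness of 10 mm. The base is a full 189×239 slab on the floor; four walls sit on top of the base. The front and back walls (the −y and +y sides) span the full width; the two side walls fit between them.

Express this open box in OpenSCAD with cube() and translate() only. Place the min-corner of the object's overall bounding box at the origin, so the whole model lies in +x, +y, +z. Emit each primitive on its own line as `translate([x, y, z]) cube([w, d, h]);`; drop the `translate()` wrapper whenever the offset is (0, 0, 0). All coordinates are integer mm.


cube([189, 239, 10]);
translate([0, 0, 10]) cube([189, 10, 188]);
translate([0, 229, 10]) cube([189, 10, 188]);
translate([0, 10, 10]) cube([10, 219, 188]);
translate([179, 10, 10]) cube([10, 219, 188]);


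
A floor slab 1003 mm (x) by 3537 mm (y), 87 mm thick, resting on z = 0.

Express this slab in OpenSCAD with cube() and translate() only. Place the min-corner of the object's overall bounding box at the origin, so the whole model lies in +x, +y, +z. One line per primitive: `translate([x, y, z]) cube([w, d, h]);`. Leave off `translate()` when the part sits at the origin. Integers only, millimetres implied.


cube([1003, 3537, 87]);


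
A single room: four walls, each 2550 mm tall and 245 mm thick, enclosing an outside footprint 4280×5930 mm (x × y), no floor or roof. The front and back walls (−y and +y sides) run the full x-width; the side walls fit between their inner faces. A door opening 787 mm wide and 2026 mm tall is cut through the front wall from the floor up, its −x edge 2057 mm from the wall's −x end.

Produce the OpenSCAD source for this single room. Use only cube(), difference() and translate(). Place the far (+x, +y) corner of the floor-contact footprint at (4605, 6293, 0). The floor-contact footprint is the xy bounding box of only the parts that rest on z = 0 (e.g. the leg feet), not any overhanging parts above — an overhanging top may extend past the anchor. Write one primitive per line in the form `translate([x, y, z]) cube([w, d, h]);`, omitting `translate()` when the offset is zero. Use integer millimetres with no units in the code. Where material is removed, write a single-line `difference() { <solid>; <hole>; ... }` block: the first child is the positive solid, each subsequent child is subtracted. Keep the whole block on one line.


difference() { translate([325, 363, 0]) cube([4280, 245, 2550]); translate([2382, 363, 0]) cube([787, 245, 2026]); }
translate([325, 6048, 0]) cube([4280, 245, 2550]);
translate([325, 608, 0]) cube([245, 5440, 2550]);
translate([4360, 608, 0]) cube([245, 5440, 2550]);


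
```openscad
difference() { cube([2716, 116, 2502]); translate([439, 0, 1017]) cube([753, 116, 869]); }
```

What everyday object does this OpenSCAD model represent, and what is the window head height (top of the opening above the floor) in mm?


A wall with a window opening. The window head height is 1886 mm.

A wall with a rectangular opening subtracted — a window. Sill at z = 1017, opening 869 mm tall, so the head is at 1017 + 869 = 1886 mm.


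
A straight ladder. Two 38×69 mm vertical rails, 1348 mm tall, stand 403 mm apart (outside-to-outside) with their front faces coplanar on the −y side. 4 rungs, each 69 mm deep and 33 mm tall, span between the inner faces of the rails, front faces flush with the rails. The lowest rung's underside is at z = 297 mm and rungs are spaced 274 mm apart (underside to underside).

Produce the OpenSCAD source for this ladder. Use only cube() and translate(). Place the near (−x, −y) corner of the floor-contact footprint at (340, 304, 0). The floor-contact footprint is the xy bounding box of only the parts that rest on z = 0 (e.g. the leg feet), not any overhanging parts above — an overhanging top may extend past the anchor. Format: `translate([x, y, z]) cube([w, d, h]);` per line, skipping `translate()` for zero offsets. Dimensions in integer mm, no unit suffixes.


translate([340, 304, 0]) cube([38, 69, 1348]);
translate([705, 304, 0]) cube([38, 69, 1348]);
translate([378, 304, 297]) cube([327, 69, 33]);
translate([378, 304, 571]) cube([327, 69, 33]);
translate([378, 304, 845]) cube([327, 69, 33]);
translate([378, 304, 1119]) cube([327, 69, 33]);


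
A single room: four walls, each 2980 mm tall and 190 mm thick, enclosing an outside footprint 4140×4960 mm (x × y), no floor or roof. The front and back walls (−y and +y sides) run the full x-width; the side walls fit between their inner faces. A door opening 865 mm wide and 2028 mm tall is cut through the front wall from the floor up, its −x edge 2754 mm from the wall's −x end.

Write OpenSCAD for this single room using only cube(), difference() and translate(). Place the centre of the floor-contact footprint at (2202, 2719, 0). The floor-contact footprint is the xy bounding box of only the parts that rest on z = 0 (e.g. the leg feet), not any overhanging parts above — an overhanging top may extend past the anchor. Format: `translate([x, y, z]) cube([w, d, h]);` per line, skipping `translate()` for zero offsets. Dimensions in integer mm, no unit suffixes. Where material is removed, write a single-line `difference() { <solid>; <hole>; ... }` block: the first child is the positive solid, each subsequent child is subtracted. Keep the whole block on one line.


difference() { translate([132, 239, 0]) cube([4140, 190, 2980]); translate([2886, 239, 0]) cube([865, 190, 2028]); }
translate([132, 5009, 0]) cube([4140, 190, 2980]);
translate([132, 429, 0]) cube([190, 4580, 2980]);
translate([4082, 429, 0]) cube([190, 4580, 2980]);


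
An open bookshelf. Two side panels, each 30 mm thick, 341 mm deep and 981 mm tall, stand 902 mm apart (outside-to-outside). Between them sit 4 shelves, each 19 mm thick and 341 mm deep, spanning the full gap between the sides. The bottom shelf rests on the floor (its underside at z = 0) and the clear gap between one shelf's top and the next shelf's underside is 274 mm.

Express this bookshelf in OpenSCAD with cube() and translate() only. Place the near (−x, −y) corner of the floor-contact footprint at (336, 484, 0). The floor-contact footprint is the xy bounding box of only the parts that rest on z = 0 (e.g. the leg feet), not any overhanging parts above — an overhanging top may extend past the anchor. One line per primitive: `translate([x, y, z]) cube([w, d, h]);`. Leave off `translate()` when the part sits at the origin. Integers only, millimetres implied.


translate([336, 484, 0]) cube([30, 341, 981]);
translate([1208, 484, 0]) cube([30, 341, 981]);
translate([366, 484, 0]) cube([842, 341, 19]);
translate([366, 484, 293]) cube([842, 341, 19]);
translate([366, 484, 586]) cube([842, 341, 19]);
translate([366, 484, 879]) cube([842, 341, 19]);


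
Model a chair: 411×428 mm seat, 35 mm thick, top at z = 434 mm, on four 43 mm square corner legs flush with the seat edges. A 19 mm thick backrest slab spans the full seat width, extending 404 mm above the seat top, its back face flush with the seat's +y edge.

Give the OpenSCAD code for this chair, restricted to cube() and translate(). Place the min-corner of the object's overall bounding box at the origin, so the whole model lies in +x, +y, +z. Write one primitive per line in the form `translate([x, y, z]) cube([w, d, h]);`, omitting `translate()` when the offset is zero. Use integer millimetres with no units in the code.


translate([0, 0, 399]) cube([411, 428, 35]);
cube([43, 43, 399]);
translate([368, 0, 0]) cube([43, 43, 399]);
translate([0, 385, 0]) cube([43, 43, 399]);
translate([368, 385, 0]) cube([43, 43, 399]);
translate([0, 409, 434]) cube([411, 19, 404]);


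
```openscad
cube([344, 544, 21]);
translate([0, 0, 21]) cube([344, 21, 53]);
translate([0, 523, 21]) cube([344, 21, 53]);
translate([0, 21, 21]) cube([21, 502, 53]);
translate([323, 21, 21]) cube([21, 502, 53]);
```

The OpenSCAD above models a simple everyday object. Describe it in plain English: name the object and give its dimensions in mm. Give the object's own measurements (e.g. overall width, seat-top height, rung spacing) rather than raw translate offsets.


An open-topped rectangular box: outside dimensions 344×544×74 mm, with a uniform wall and base thickness of 21 mm. The base is a full 344×544 slab on the floor; four walls sit on top of the base. The front and back walls (the −y and +y sides) span the full width; the two side walls fit between them.


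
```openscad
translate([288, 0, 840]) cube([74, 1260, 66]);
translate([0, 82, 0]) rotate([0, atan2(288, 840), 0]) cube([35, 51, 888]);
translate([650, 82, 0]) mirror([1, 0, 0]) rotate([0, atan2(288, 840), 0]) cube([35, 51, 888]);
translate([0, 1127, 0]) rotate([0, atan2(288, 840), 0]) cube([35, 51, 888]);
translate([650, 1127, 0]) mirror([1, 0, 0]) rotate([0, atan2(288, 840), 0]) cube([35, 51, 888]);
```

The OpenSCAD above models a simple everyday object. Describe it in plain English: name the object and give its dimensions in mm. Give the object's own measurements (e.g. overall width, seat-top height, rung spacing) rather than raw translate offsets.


A sawhorse. A 74×1260×66 mm beam (x, y, z) sits on two A-frame leg pairs. Each pair is two raked legs of 35×51 mm section (51 mm along y) splaying symmetrically in x. Each leg rises 840 mm vertically over 288 mm of horizontal reach and is 888 mm long along its own axis. Every leg's outer bottom edge rests on the floor and its outer top edge meets a bottom edge of the beam — the left legs (tilting toward +x) meet the beam's −x bottom edge, the right legs (their mirror images, tilting toward −x) meet its +x bottom edge — so the leg tops tuck under the beam, the beam's underside is 840 mm above the floor, and the feet are 650 mm apart outside-to-outside with the beam centred between them. The two leg pairs are set in 82 mm from either end of the beam.


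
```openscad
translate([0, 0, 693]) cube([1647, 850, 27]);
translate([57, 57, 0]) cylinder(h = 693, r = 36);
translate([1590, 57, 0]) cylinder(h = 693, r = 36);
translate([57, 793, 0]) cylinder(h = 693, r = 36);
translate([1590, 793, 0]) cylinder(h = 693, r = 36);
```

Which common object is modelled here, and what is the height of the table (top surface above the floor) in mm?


A table. The table height is 720 mm.

A 1647×850×27 slab sits at z = 693 on four Ø72 mm round legs — a table. The top surface is at 693 + 27 = 720 mm.


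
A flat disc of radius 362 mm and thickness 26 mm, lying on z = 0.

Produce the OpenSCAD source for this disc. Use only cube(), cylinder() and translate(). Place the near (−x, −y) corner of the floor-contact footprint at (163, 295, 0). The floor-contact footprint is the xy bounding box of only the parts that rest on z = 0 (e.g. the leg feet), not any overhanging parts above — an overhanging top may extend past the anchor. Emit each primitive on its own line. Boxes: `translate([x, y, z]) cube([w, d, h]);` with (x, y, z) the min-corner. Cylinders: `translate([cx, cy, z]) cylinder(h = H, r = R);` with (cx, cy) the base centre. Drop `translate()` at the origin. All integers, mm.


translate([525, 657, 0]) cylinder(h = 26, r = 362);


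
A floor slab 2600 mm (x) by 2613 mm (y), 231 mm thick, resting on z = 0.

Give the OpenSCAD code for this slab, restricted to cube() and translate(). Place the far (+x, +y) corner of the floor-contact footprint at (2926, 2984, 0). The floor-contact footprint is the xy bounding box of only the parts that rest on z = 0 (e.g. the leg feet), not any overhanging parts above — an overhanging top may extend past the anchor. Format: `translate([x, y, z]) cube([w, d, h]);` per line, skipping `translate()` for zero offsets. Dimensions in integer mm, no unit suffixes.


translate([326, 371, 0]) cube([2600, 2613, 231]);


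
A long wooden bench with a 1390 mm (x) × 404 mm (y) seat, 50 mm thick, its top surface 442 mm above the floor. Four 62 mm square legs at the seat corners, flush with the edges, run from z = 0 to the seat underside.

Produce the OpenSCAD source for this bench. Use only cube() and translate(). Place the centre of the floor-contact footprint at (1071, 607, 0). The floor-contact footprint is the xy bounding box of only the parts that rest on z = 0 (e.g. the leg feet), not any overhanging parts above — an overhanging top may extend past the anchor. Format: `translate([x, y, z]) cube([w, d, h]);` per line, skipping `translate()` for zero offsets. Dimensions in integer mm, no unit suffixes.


translate([376, 405, 392]) cube([1390, 404, 50]);
translate([376, 405, 0]) cube([62, 62, 392]);
translate([376, 747, 0]) cube([62, 62, 392]);
translate([1704, 405, 0]) cube([62, 62, 392]);
translate([1704, 747, 0]) cube([62, 62, 392]);


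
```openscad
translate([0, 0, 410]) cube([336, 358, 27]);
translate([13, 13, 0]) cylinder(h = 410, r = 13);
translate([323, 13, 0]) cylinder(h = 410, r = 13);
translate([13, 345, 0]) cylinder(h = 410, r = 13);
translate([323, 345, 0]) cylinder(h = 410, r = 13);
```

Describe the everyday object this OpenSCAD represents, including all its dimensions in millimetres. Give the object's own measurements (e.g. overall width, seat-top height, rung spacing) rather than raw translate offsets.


A four-legged stool. The seat is a 336×358×27 mm slab whose top surface is at z = 437 mm; four round legs, each 26 mm in diameter, run from the floor (z = 0) to the underside of the seat, each leg's axis is inset half a diameter from the nearest pair of seat edges (so the leg's bounding box is flush with the corner).


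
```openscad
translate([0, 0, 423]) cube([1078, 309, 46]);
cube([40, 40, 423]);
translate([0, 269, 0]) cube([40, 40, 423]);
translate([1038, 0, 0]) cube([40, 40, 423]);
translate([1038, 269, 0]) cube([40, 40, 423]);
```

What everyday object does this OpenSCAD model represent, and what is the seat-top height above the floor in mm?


A bench. The seat-top height is 469 mm.

A long slab on four corner posts — a bench. The slab sits at z = 423 with thickness 46, so the top is 423 + 46 = 469 mm.


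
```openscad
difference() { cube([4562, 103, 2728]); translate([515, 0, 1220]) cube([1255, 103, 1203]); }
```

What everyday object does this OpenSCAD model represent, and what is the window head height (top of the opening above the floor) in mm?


A wall with a window opening. The window head height is 2423 mm.

A wall with a rectangular opening subtracted — a window. Sill at z = 1220, opening 1203 mm tall, so the head is at 1220 + 1203 = 2423 mm.


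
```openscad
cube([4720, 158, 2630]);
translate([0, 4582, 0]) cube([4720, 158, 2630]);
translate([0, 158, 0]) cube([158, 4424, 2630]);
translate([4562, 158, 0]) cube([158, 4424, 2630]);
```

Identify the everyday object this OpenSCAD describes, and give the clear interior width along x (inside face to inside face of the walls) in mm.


A house (or room) frame. The interior width is 4404 mm.

Four 2630 mm walls enclosing a rectangle with no floor or roof — a room or house frame. Outside width is 4720 mm and wall thickness is 158 mm, so the interior width is 4720 − 2 × 158 = 4404 mm.


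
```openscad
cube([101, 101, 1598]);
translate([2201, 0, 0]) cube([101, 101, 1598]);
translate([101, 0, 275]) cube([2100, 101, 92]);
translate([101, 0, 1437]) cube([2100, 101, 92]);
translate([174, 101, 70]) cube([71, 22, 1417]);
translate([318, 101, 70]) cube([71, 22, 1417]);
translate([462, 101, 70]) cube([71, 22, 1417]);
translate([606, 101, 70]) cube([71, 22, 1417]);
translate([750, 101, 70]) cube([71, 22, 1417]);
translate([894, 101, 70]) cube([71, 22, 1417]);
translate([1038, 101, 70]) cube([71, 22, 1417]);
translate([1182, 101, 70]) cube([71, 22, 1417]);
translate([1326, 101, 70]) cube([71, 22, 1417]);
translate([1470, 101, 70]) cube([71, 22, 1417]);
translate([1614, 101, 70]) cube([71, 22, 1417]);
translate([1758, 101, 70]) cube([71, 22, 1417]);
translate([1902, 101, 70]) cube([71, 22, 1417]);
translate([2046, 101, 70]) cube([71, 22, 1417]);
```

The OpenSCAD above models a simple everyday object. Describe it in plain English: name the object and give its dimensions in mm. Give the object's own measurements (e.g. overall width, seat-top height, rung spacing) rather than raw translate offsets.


A fence section. Two 101×101 mm posts, 1598 mm tall, stand on the floor with a clear span of 2100 mm between their inner faces. Two horizontal rails of 101×92 mm section span the gap between the posts with their undersides at z = 275 mm and z = 1437 mm, flush with the posts' −y face. 14 pickets, each 71 mm wide, 22 mm thick and 1417 mm tall, are fixed to the +y face of the rails with their bottoms at z = 70 mm, spaced across the span with a 73 mm gap after the −x post and between neighbouring pickets, with 84 mm left before the +x post.


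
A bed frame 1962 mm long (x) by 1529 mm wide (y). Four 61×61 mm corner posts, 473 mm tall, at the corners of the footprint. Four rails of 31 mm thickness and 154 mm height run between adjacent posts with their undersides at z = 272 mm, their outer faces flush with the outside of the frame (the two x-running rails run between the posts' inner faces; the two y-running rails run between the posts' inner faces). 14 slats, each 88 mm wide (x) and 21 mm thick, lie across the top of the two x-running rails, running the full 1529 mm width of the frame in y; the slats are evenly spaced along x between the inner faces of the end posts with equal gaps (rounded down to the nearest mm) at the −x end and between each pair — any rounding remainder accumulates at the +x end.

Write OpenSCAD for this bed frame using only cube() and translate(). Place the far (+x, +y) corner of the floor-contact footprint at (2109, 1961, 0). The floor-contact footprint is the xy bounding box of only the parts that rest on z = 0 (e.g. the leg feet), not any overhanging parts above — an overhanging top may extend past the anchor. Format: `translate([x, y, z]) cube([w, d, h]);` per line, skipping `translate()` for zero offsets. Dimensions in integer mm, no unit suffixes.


// slat z = rail_z + rail_h = 272 + 154 = 426
// slat gap = ⌊(1840 − 14·88) / 15⌋ = 40
translate([147, 432, 0]) cube([61, 61, 473]);
translate([147, 1900, 0]) cube([61, 61, 473]);
translate([2048, 432, 0]) cube([61, 61, 473]);
translate([2048, 1900, 0]) cube([61, 61, 473]);
translate([208, 432, 272]) cube([1840, 31, 154]);
translate([208, 1930, 272]) cube([1840, 31, 154]);
translate([147, 493, 272]) cube([31, 1407, 154]);
translate([2078, 493, 272]) cube([31, 1407, 154]);
translate([248, 432, 426]) cube([88, 1529, 21]);
translate([376, 432, 426]) cube([88, 1529, 21]);
translate([504, 432, 426]) cube([88, 1529, 21]);
translate([632, 432, 426]) cube([88, 1529, 21]);
translate([760, 432, 426]) cube([88, 1529, 21]);
translate([888, 432, 426]) cube([88, 1529, 21]);
translate([1016, 432, 426]) cube([88, 1529, 21]);
translate([1144, 432, 426]) cube([88, 1529, 21]);
translate([1272, 432, 426]) cube([88, 1529, 21]);
translate([1400, 432, 426]) cube([88, 1529, 21]);
translate([1528, 432, 426]) cube([88, 1529, 21]);
translate([1656, 432, 426]) cube([88, 1529, 21]);
translate([1784, 432, 426]) cube([88, 1529, 21]);
translate([1912, 432, 426]) cube([88, 1529, 21]);
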